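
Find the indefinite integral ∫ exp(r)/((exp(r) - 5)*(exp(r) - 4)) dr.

Let u = e^r, du = e^r dr.
The integral becomes ∫ du/((u-4)(u-5)); decompose into partial fractions.

log(exp(r) - 5) - log(exp(r) - 4) + C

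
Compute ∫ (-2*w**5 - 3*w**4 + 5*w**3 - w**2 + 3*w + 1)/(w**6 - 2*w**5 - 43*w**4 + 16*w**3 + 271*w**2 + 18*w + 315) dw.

-13043*log(w - 7)/8000 + 593*log(w - 3)/1920 + 91*log(w + 3)/1200 - 1237*log(w + 5)/1664 - 71*log(w**2 + 1)/13000 - 11*atan(w)/3250 + C

Factor the denominator: (w - 7)*(w - 3)*(w + 3)*(w + 5)*(w**2 + 1).
Partial-fraction decomposition: -(71*w + 22)/(6500*(w**2 + 1)) - 1237/(1664*(w + 5)) + 91/(1200*(w + 3)) + 593/(1920*(w - 3)) - 13043/(8000*(w - 7)).
Integrate each term; A/(w−a) gives A·log|w−a|; the (Bw+D)/(w²+p²) term gives a log and an atan.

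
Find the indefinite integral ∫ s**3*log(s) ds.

Use integration by parts with u = log(s), dv = s**3 ds.
Then du = 1/s ds and v = s**4/4.

s**4*log(s)/4 - s**4/16 + C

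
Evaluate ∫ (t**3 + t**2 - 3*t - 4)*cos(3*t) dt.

t**3*sin(3*t)/3 + t**2*sin(3*t)/3 + t**2*cos(3*t)/3 - 11*t*sin(3*t)/9 + 2*t*cos(3*t)/9 - 38*sin(3*t)/27 - 11*cos(3*t)/27 + C

Use integration by parts with u = t**3 + t**2 - 3*t - 4, dv = cos(3*t) dt, so v = sin(3*t)/3.
Apply parts 3 times (tabular method): alternate signs, differentiate u down to 0, integrate dv up.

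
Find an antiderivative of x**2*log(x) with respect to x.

Use integration by parts with u = log(x), dv = x**2 dx.
Then du = 1/x dx and v = x**3/3.

x**3*log(x)/3 - x**3/9 + C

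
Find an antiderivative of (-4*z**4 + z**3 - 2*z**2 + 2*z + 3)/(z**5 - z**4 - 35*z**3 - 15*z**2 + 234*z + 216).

-335*log(z - 6)/126 + 17*log(z - 3)/28 - log(z + 1)/28 + 31*log(z + 3)/9 - 75*log(z + 4)/14 + C

Factor the denominator: (z - 6)*(z - 3)*(z + 1)*(z + 3)*(z + 4).
Partial-fraction decomposition: -75/(14*(z + 4)) + 31/(9*(z + 3)) - 1/(28*(z + 1)) + 17/(28*(z - 3)) - 335/(126*(z - 6)).
Integrate each term: A/(z−a) contributes A·log|z−a|.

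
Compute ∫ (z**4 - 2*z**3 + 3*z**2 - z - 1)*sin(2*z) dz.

-z**4*cos(2*z)/2 + z**3*sin(2*z) + z**3*cos(2*z) - 3*z**2*sin(2*z)/2 - z*cos(2*z) + sin(2*z)/2 + cos(2*z)/2 + C

Use integration by parts with u = z**4 - 2*z**3 + 3*z**2 - z - 1, dv = sin(2*z) dz, so v = -cos(2*z)/2.
Apply parts 4 times (tabular method): alternate signs, differentiate u down to 0, integrate dv up.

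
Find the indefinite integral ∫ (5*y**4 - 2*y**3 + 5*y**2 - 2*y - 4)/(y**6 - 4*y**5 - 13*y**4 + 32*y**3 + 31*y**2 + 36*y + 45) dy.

1493*log(y - 5)/1248 - 193*log(y - 3)/240 + 5*log(y + 1)/48 - 253*log(y + 3)/480 + log(y**2 + 1)/65 - 3*atan(y)/65 + C

Factor the denominator: (y - 5)*(y - 3)*(y + 1)*(y + 3)*(y**2 + 1).
Partial-fraction decomposition: (2*y - 3)/(65*(y**2 + 1)) - 253/(480*(y + 3)) + 5/(48*(y + 1)) - 193/(240*(y - 3)) + 1493/(1248*(y - 5)).
Integrate each term; A/(y−a) gives A·log|y−a|; the (By+D)/(y²+p²) term gives a log and an atan.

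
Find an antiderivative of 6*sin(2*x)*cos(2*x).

Let u = cos(2*x), so du = (-2*sin(2*x)) dx.
Rewriting, the integral becomes -3·∫ u^1 du = -3·u^2/2.
Substituting back, u = cos(2*x).

-3*cos(2*x)**2/2 + C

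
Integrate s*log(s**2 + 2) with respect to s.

Let u = s**2 + 2, so du = (2*s) ds.
The integral becomes (1/2)·∫ log(u) du; integrate by parts with u′=log(u), dv′=du.

s**2*log(s**2 + 2)/2 - s**2/2 + log(s**2 + 2) + C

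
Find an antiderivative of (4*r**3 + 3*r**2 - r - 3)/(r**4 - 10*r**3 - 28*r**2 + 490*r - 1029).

4031*log(r - 7)/1568 + 129*log(r - 3)/160 + 1221*log(r + 7)/1960 - 1509/(56*r - 392) + C

Factor the denominator: (r - 7)**2*(r - 3)*(r + 7).
Partial-fraction decomposition: 1221/(1960*(r + 7)) + 129/(160*(r - 3)) + 4031/(1568*(r - 7)) + 1509/(56*(r - 7)**2).
Integrate each term; A/(r−a) gives A·log|r−a|; A/(r−a)² gives −A/(r−a).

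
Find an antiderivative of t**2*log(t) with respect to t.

Use integration by parts with u = log(t), dv = t**2 dt.
Then du = 1/t dt and v = t**3/3.

t**3*log(t)/3 - t**3/9 + C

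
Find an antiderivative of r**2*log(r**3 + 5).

r**3*log(r**3 + 5)/3 - r**3/3 + 5*log(r**3 + 5)/3 + C

Let u = r**3 + 5, so du = (3*r**2) dr.
The integral becomes (1/3)·∫ log(u) du; integrate by parts with u′=log(u), dv′=du.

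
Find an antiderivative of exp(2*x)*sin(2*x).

exp(2*x)*sin(2*x)/4 - exp(2*x)*cos(2*x)/4 + C

Let I denote the integral. Integrate by parts with u = sin(2*x), dv = exp(2*x) dx, so v = exp(2*x)/2: I = exp(2*x)*sin(2*x)/2 − ∫ exp(2*x)*cos(2*x) dx.
Apply parts again with u = cos(2*x), dv = exp(2*x) dx: ∫ exp(2*x)*cos(2*x) dx = exp(2*x)*cos(2*x)/2 + I. Substituting back brings back I: I = exp(2*x)*sin(2*x)/2 - exp(2*x)*cos(2*x)/2 − I.
Solving for I: (1 + 1)·I equals the remaining terms, so I = (1/2)·(exp(2*x)*sin(2*x)/2 - exp(2*x)*cos(2*x)/2).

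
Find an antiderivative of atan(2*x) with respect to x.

Use integration by parts with u = arctan(2*x), dv = dx.
Then du = 2/(4*x**2 + 1) dx.

x*atan(2*x) - log(4*x**2 + 1)/4 + C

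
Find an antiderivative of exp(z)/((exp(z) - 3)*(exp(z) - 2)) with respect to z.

Let u = e^z, du = e^z dz.
The integral becomes ∫ du/((u-3)(u-2)); decompose into partial fractions.

log(exp(z) - 3) - log(exp(z) - 2) + C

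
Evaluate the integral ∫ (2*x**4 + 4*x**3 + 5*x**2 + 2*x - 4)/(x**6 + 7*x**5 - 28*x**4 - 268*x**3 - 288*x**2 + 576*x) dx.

-log(x)/144 + 911*log(x - 6)/9000 - 9*log(x - 1)/875 + 1709*log(x + 4)/2000 - 473*log(x + 6)/504 + 81/(100*x + 400) + C

Factor the denominator: x*(x - 6)*(x - 1)*(x + 4)**2*(x + 6).
Partial-fraction decomposition: -473/(504*(x + 6)) + 1709/(2000*(x + 4)) - 81/(100*(x + 4)**2) - 9/(875*(x - 1)) + 911/(9000*(x - 6)) - 1/(144*x).
Integrate each term; A/(x−a) gives A·log|x−a|; A/(x−a)² gives −A/(x−a).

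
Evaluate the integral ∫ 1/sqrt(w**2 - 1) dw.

Substitute w = sec(θ), so dw = sec(θ)*tan(θ) dθ and the radical becomes sqrt(w**2 - 1) = tan(θ) by the Pythagorean identity.
Integrate the resulting trig expression in θ, then back-substitute sec(θ) = w, tan(θ) = sqrt(w**2 - 1) (absorbing any constant into C).

log(w + sqrt(w**2 - 1)) + C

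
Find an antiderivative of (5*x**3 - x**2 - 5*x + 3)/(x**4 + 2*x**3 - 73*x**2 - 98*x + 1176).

Factor the denominator: (x - 7)*(x - 4)*(x + 6)*(x + 7).
Partial-fraction decomposition: 863/(77*(x + 7)) - 1083/(130*(x + 6)) - 287/(330*(x - 4)) + 817/(273*(x - 7)).
Integrate each term: A/(x−a) contributes A·log|x−a|.

817*log(x - 7)/273 - 287*log(x - 4)/330 - 1083*log(x + 6)/130 + 863*log(x + 7)/77 + C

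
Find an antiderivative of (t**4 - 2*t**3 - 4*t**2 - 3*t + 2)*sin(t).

-t**4*cos(t) + 4*t**3*sin(t) + 2*t**3*cos(t) - 6*t**2*sin(t) + 16*t**2*cos(t) - 32*t*sin(t) - 9*t*cos(t) + 9*sin(t) - 34*cos(t) + C

Use integration by parts with u = t**4 - 2*t**3 - 4*t**2 - 3*t + 2, dv = sin(t) dt, so v = -cos(t).
Apply parts 4 times (tabular method): alternate signs, differentiate u down to 0, integrate dv up.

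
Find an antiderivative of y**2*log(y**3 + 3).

y**3*log(y**3 + 3)/3 - y**3/3 + log(y**3 + 3) + C

Let u = y**3 + 3, so du = (3*y**2) dy.
The integral becomes (1/3)·∫ log(u) du; integrate by parts with u′=log(u), dv′=du.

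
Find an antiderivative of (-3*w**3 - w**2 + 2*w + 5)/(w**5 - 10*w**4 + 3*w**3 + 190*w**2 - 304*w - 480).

-667*log(w - 6)/140 + 385*log(w - 5)/54 - 39*log(w - 4)/16 - log(w + 1)/126 + 173*log(w + 4)/2160 + C

Factor the denominator: (w - 6)*(w - 5)*(w - 4)*(w + 1)*(w + 4).
Partial-fraction decomposition: 173/(2160*(w + 4)) - 1/(126*(w + 1)) - 39/(16*(w - 4)) + 385/(54*(w - 5)) - 667/(140*(w - 6)).
Integrate each term: A/(w−a) contributes A·log|w−a|.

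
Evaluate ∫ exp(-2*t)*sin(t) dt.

Let I denote the integral. Integrate by parts with u = sin(t), dv = exp(-2*t) dt, so v = -exp(-2*t)/2: I = -exp(-2*t)*sin(t)/2 + (1/2)·∫ exp(-2*t)*cos(t) dt.
Apply parts again with u = cos(t), dv = exp(-2*t) dt: ∫ exp(-2*t)*cos(t) dt = -exp(-2*t)*cos(t)/2 − (1/2)·I. Substituting back brings back I: I = -exp(-2*t)*sin(t)/2 - exp(-2*t)*cos(t)/4 − (1/4)·I.
Solving for I: (1 + 1/4)·I equals the remaining terms, so I = (4/5)·(-exp(-2*t)*sin(t)/2 - exp(-2*t)*cos(t)/4).

-2*exp(-2*t)*sin(t)/5 - exp(-2*t)*cos(t)/5 + C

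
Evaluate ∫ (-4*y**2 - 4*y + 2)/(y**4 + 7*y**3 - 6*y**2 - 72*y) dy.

-log(y)/36 - 46*log(y - 3)/189 - 23*log(y + 4)/28 + 59*log(y + 6)/54 + C

Factor the denominator: y*(y - 3)*(y + 4)*(y + 6).
Partial-fraction decomposition: 59/(54*(y + 6)) - 23/(28*(y + 4)) - 46/(189*(y - 3)) - 1/(36*y).
Integrate each term: A/(y−a) contributes A·log|y−a|.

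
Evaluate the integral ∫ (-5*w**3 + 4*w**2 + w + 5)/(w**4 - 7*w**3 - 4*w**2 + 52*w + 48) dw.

Factor the denominator: (w - 6)*(w - 4)*(w + 1)*(w + 2).
Partial-fraction decomposition: -59/(48*(w + 2)) + 13/(35*(w + 1)) + 247/(60*(w - 4)) - 925/(112*(w - 6)).
Integrate each term: A/(w−a) contributes A·log|w−a|.

-925*log(w - 6)/112 + 247*log(w - 4)/60 + 13*log(w + 1)/35 - 59*log(w + 2)/48 + C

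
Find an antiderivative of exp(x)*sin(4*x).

Let I denote the integral. Integrate by parts with u = sin(4*x), dv = exp(x) dx, so v = exp(x): I = exp(x)*sin(4*x) − 4·∫ exp(x)*cos(4*x) dx.
Apply parts again with u = cos(4*x), dv = exp(x) dx: ∫ exp(x)*cos(4*x) dx = exp(x)*cos(4*x) + 4·I. Substituting back brings back I: I = exp(x)*sin(4*x) - 4*exp(x)*cos(4*x) − 16·I.
Solving for I: (1 + 16)·I equals the remaining terms, so I = (1/17)·(exp(x)*sin(4*x) - 4*exp(x)*cos(4*x)).

exp(x)*sin(4*x)/17 - 4*exp(x)*cos(4*x)/17 + C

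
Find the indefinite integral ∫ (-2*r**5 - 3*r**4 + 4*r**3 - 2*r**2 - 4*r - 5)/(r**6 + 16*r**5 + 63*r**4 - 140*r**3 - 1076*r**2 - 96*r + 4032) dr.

Factor the denominator: (r - 3)*(r - 2)*(r + 4)**2*(r + 6)*(r + 7).
Partial-fraction decomposition: -12482/(405*(r + 7)) + 10747/(288*(r + 6)) - 44381/(5292*(r + 4)) + 1003/(252*(r + 4)**2) + 101/(2592*(r - 2)) - 328/(2205*(r - 3)).
Integrate each term; A/(r−a) gives A·log|r−a|; A/(r−a)² gives −A/(r−a).

-328*log(r - 3)/2205 + 101*log(r - 2)/2592 - 44381*log(r + 4)/5292 + 10747*log(r + 6)/288 - 12482*log(r + 7)/405 - 1003/(252*r + 1008) + C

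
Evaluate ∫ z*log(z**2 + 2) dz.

Let u = z**2 + 2, so du = (2*z) dz.
The integral becomes (1/2)·∫ log(u) du; integrate by parts with u′=log(u), dv′=du.

z**2*log(z**2 + 2)/2 - z**2/2 + log(z**2 + 2) + C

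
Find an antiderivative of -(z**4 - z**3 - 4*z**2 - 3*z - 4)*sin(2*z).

z**4*cos(2*z)/2 - z**3*sin(2*z) - z**3*cos(2*z)/2 + 3*z**2*sin(2*z)/4 - 7*z**2*cos(2*z)/2 + 7*z*sin(2*z)/2 - 3*z*cos(2*z)/4 + 3*sin(2*z)/8 - cos(2*z)/4 + C

Use integration by parts with u = z**4 - z**3 - 4*z**2 - 3*z - 4, dv = -sin(2*z) dz, so v = cos(2*z)/2.
Apply parts 4 times (tabular method): alternate signs, differentiate u down to 0, integrate dv up.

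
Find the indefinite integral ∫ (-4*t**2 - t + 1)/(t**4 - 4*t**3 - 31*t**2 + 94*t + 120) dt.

Factor the denominator: (t - 6)*(t - 4)*(t + 1)*(t + 5).
Partial-fraction decomposition: 47/(198*(t + 5)) - 1/(70*(t + 1)) + 67/(90*(t - 4)) - 149/(154*(t - 6)).
Integrate each term: A/(t−a) contributes A·log|t−a|.

-149*log(t - 6)/154 + 67*log(t - 4)/90 - log(t + 1)/70 + 47*log(t + 5)/198 + C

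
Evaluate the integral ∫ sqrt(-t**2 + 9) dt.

t*sqrt(-t**2 + 9)/2 + 9*asin(t/3)/2 + C

Substitute t = 3·sin(θ), so dt = 3·cos(θ) dθ and the radical becomes sqrt(-t**2 + 9) = 3·cos(θ) by the Pythagorean identity.
Integrate the resulting trig expression in θ, then back-substitute θ = asin(t/3), sin(θ) = t/3, cos(θ) = sqrt(-t**2 + 9)/3 (absorbing any constant into C).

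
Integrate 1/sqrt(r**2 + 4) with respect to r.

Substitute r = 2·tan(θ), so dr = 2·sec(θ)^2 dθ and the radical becomes sqrt(r**2 + 4) = 2·sec(θ) by the Pythagorean identity.
Integrate the resulting trig expression in θ, then back-substitute tan(θ) = r/2, sec(θ) = sqrt(r**2 + 4)/2 (absorbing any constant into C).

log(r + sqrt(r**2 + 4)) + C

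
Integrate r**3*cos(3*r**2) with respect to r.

r**2*sin(3*r**2)/6 + cos(3*r**2)/18 + C

Let u = r², du = 2r dr; rewrite as (1/2)∫ u^1·cos(3u) du.
Now integrate by parts 1 time.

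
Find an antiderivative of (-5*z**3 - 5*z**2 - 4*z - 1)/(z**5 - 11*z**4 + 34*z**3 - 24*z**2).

65*log(z)/288 - 257*log(z - 6)/72 + 139*log(z - 4)/32 - log(z - 1) - 1/(24*z) + C

Factor the denominator: z**2*(z - 6)*(z - 4)*(z - 1).
Partial-fraction decomposition: -1/(z - 1) + 139/(32*(z - 4)) - 257/(72*(z - 6)) + 65/(288*z) + 1/(24*z**2).
Integrate each term; A/(z−a) gives A·log|z−a|; A/(z−a)² gives −A/(z−a).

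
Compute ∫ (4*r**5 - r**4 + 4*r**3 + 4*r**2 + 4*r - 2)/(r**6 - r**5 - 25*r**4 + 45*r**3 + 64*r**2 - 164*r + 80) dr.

2087*log(r - 4)/486 - 83*log(r - 2)/28 + 305*log(r - 1)/324 - 85*log(r + 2)/324 + 13547*log(r + 5)/6804 - 13/(54*r - 54) + C

Factor the denominator: (r - 4)*(r - 2)*(r - 1)**2*(r + 2)*(r + 5).
Partial-fraction decomposition: 13547/(6804*(r + 5)) - 85/(324*(r + 2)) + 305/(324*(r - 1)) + 13/(54*(r - 1)**2) - 83/(28*(r - 2)) + 2087/(486*(r - 4)).
Integrate each term; A/(r−a) gives A·log|r−a|; A/(r−a)² gives −A/(r−a).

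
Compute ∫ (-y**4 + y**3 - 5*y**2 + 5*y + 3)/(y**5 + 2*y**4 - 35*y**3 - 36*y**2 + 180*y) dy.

log(y)/60 - 199*log(y - 5)/440 + log(y - 2)/16 + 11*log(y + 3)/24 - 191*log(y + 6)/176 + C

Factor the denominator: y*(y - 5)*(y - 2)*(y + 3)*(y + 6).
Partial-fraction decomposition: -191/(176*(y + 6)) + 11/(24*(y + 3)) + 1/(16*(y - 2)) - 199/(440*(y - 5)) + 1/(60*y).
Integrate each term: A/(y−a) contributes A·log|y−a|.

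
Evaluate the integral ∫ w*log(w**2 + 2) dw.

w**2*log(w**2 + 2)/2 - w**2/2 + log(w**2 + 2) + C

Let u = w**2 + 2, so du = (2*w) dw.
The integral becomes (1/2)·∫ log(u) du; integrate by parts with u′=log(u), dv′=du.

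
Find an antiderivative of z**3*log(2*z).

z**4*(log(z) + log(2))/4 - z**4/16 + C

Use integration by parts with u = log(2*z), dv = z**3 dz.
Then du = 1/z dz and v = z**4/4.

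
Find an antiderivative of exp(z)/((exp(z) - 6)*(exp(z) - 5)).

Let u = e^z, du = e^z dz.
The integral becomes ∫ du/((u-6)(u-5)); decompose into partial fractions.

log(exp(z) - 6) - log(exp(z) - 5) + C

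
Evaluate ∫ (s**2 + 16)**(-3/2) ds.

Substitute s = 4·tan(θ), so ds = 4·sec(θ)^2 dθ and the radical becomes sqrt(s**2 + 16) = 4·sec(θ) by the Pythagorean identity.
Integrate the resulting trig expression in θ, then back-substitute tan(θ) = s/4, sec(θ) = sqrt(s**2 + 16)/4 (absorbing any constant into C).

s/(16*sqrt(s**2 + 16)) + C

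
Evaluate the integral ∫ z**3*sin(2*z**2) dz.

Let u = z², du = 2z dz; rewrite as (1/2)∫ u^1·sin(2u) du.
Now integrate by parts 1 time.

-z**2*cos(2*z**2)/4 + sin(2*z**2)/8 + C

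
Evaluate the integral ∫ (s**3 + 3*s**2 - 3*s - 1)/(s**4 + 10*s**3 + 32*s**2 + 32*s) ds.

Factor the denominator: s*(s + 2)*(s + 4)**2.
Partial-fraction decomposition: 69/(32*(s + 4)) - 5/(8*(s + 4)**2) - 9/(8*(s + 2)) - 1/(32*s).
Integrate each term; A/(s−a) gives A·log|s−a|; A/(s−a)² gives −A/(s−a).

-log(s)/32 - 9*log(s + 2)/8 + 69*log(s + 4)/32 + 5/(8*s + 32) + C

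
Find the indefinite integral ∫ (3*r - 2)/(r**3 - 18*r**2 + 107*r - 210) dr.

19*log(r - 7)/2 - 16*log(r - 6) + 13*log(r - 5)/2 + C

Factor the denominator: (r - 7)*(r - 6)*(r - 5).
Partial-fraction decomposition: 13/(2*(r - 5)) - 16/(r - 6) + 19/(2*(r - 7)).
Integrate each term: A/(r−a) contributes A·log|r−a|.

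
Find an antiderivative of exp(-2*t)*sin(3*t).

-2*exp(-2*t)*sin(3*t)/13 - 3*exp(-2*t)*cos(3*t)/13 + C

Let I denote the integral. Integrate by parts with u = sin(3*t), dv = exp(-2*t) dt, so v = -exp(-2*t)/2: I = -exp(-2*t)*sin(3*t)/2 + (3/2)·∫ exp(-2*t)*cos(3*t) dt.
Apply parts again with u = cos(3*t), dv = exp(-2*t) dt: ∫ exp(-2*t)*cos(3*t) dt = -exp(-2*t)*cos(3*t)/2 − (3/2)·I. Substituting back brings back I: I = -exp(-2*t)*sin(3*t)/2 - 3*exp(-2*t)*cos(3*t)/4 − (9/4)·I.
Solving for I: (1 + 9/4)·I equals the remaining terms, so I = (4/13)·(-exp(-2*t)*sin(3*t)/2 - 3*exp(-2*t)*cos(3*t)/4).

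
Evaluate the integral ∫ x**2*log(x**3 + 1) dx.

x**3*log(x**3 + 1)/3 - x**3/3 + log(x**3 + 1)/3 + C

Let u = x**3 + 1, so du = (3*x**2) dx.
The integral becomes (1/3)·∫ log(u) du; integrate by parts with u′=log(u), dv′=du.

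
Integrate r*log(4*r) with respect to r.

r**2*(log(r) + 2*log(2))/2 - r**2/4 + C

Use integration by parts with u = log(4*r), dv = r dr.
Then du = 1/r dr and v = r**2/2.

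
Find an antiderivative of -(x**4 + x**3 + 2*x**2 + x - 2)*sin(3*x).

x**4*cos(3*x)/3 - 4*x**3*sin(3*x)/9 + x**3*cos(3*x)/3 - x**2*sin(3*x)/3 + 2*x**2*cos(3*x)/9 - 4*x*sin(3*x)/27 + x*cos(3*x)/9 - sin(3*x)/27 - 58*cos(3*x)/81 + C

Use integration by parts with u = x**4 + x**3 + 2*x**2 + x - 2, dv = -sin(3*x) dx, so v = cos(3*x)/3.
Apply parts 4 times (tabular method): alternate signs, differentiate u down to 0, integrate dv up.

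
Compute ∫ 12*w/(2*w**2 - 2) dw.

3*log(2*w**2 - 2) + C

Let u = 2*w**2 - 2, so du = (4*w) dw.
Rewriting, the integral becomes 3·∫ 1/u du = 3·log(u).
Substituting back, u = 2*w**2 - 2.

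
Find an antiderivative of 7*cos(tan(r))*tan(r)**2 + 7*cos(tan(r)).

Let u = tan(r), so du = (tan(r)**2 + 1) dr.
Rewriting, the integral becomes 7·∫ cos(u) du = 7·sin(u).
Substituting back, u = tan(r).

7*sin(tan(r)) + C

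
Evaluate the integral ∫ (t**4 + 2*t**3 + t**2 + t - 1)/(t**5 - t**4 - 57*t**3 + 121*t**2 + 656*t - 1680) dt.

113*log(t - 5)/27 - 403*log(t - 4)/88 + 73*log(t - 3)/70 - 139*log(t + 4)/1512 + 439*log(t + 7)/990 + C

Factor the denominator: (t - 5)*(t - 4)*(t - 3)*(t + 4)*(t + 7).
Partial-fraction decomposition: 439/(990*(t + 7)) - 139/(1512*(t + 4)) + 73/(70*(t - 3)) - 403/(88*(t - 4)) + 113/(27*(t - 5)).
Integrate each term: A/(t−a) contributes A·log|t−a|.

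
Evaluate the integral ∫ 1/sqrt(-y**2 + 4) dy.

Substitute y = 2·sin(θ), so dy = 2·cos(θ) dθ and the radical becomes sqrt(-y**2 + 4) = 2·cos(θ) by the Pythagorean identity.
Integrate the resulting trig expression in θ, then back-substitute θ = asin(y/2), sin(θ) = y/2, cos(θ) = sqrt(-y**2 + 4)/2 (absorbing any constant into C).

asin(y/2) + C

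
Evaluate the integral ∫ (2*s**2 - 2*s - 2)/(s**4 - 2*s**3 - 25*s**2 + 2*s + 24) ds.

29*log(s - 6)/175 + log(s - 1)/25 + log(s + 1)/21 - 19*log(s + 4)/75 + C

Factor the denominator: (s - 6)*(s - 1)*(s + 1)*(s + 4).
Partial-fraction decomposition: -19/(75*(s + 4)) + 1/(21*(s + 1)) + 1/(25*(s - 1)) + 29/(175*(s - 6)).
Integrate each term: A/(s−a) contributes A·log|s−a|.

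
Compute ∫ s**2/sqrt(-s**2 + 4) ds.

Substitute s = 2·sin(θ), so ds = 2·cos(θ) dθ and the radical becomes sqrt(-s**2 + 4) = 2·cos(θ) by the Pythagorean identity.
Integrate the resulting trig expression in θ, then back-substitute θ = asin(s/2), sin(θ) = s/2, cos(θ) = sqrt(-s**2 + 4)/2 (absorbing any constant into C).

-s*sqrt(-s**2 + 4)/2 + 2*asin(s/2) + C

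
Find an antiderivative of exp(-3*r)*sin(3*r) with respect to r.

Let I denote the integral. Integrate by parts with u = sin(3*r), dv = exp(-3*r) dr, so v = -exp(-3*r)/3: I = -exp(-3*r)*sin(3*r)/3 + ∫ exp(-3*r)*cos(3*r) dr.
Apply parts again with u = cos(3*r), dv = exp(-3*r) dr: ∫ exp(-3*r)*cos(3*r) dr = -exp(-3*r)*cos(3*r)/3 − I. Substituting back brings back I: I = -exp(-3*r)*sin(3*r)/3 - exp(-3*r)*cos(3*r)/3 − I.
Solving for I: (1 + 1)·I equals the remaining terms, so I = (1/2)·(-exp(-3*r)*sin(3*r)/3 - exp(-3*r)*cos(3*r)/3).

-exp(-3*r)*sin(3*r)/6 - exp(-3*r)*cos(3*r)/6 + C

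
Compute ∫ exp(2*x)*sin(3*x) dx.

2*exp(2*x)*sin(3*x)/13 - 3*exp(2*x)*cos(3*x)/13 + C

Let I denote the integral. Integrate by parts with u = sin(3*x), dv = exp(2*x) dx, so v = exp(2*x)/2: I = exp(2*x)*sin(3*x)/2 − (3/2)·∫ exp(2*x)*cos(3*x) dx.
Apply parts again with u = cos(3*x), dv = exp(2*x) dx: ∫ exp(2*x)*cos(3*x) dx = exp(2*x)*cos(3*x)/2 + (3/2)·I. Substituting back brings back I: I = exp(2*x)*sin(3*x)/2 - 3*exp(2*x)*cos(3*x)/4 − (9/4)·I.
Solving for I: (1 + 9/4)·I equals the remaining terms, so I = (4/13)·(exp(2*x)*sin(3*x)/2 - 3*exp(2*x)*cos(3*x)/4).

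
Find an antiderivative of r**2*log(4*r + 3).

r**3*log(4*r + 3)/3 - r**3/9 + r**2/8 - 3*r/16 + 9*log(4*r + 3)/64 + C

Use integration by parts with u = log(4*r + 3), dv = r**2 dr.
Then du = 4/(4*r + 3) dr and v = r**3/3.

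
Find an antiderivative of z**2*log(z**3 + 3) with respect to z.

Let u = z**3 + 3, so du = (3*z**2) dz.
The integral becomes (1/3)·∫ log(u) du; integrate by parts with u′=log(u), dv′=du.

z**3*log(z**3 + 3)/3 - z**3/3 + log(z**3 + 3) + C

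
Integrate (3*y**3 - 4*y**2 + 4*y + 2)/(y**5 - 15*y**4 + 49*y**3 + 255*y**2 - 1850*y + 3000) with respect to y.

265*log(y - 6)/11 - 1593*log(y - 5)/100 - 73*log(y - 4)/9 - 493*log(y + 5)/9900 + 297/(10*y - 50) + C

Factor the denominator: (y - 6)*(y - 5)**2*(y - 4)*(y + 5).
Partial-fraction decomposition: -493/(9900*(y + 5)) - 73/(9*(y - 4)) - 1593/(100*(y - 5)) - 297/(10*(y - 5)**2) + 265/(11*(y - 6)).
Integrate each term; A/(y−a) gives A·log|y−a|; A/(y−a)² gives −A/(y−a).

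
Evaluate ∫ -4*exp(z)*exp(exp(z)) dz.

Let u = exp(z), so du = (exp(z)) dz.
Rewriting, the integral becomes -4·∫ e^u du = -4·e^u.
Substituting back, u = exp(z).

-4*exp(exp(z)) + C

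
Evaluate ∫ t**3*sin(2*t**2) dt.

Let u = t², du = 2t dt; rewrite as (1/2)∫ u^1·sin(2u) du.
Now integrate by parts 1 time.

-t**2*cos(2*t**2)/4 + sin(2*t**2)/8 + C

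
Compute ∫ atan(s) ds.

Use integration by parts with u = arctan(s), dv = ds.
Then du = 1/(s**2 + 1) ds.

s*atan(s) - log(s**2 + 1)/2 + C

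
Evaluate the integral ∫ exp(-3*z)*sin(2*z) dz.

Let I denote the integral. Integrate by parts with u = sin(2*z), dv = exp(-3*z) dz, so v = -exp(-3*z)/3: I = -exp(-3*z)*sin(2*z)/3 + (2/3)·∫ exp(-3*z)*cos(2*z) dz.
Apply parts again with u = cos(2*z), dv = exp(-3*z) dz: ∫ exp(-3*z)*cos(2*z) dz = -exp(-3*z)*cos(2*z)/3 − (2/3)·I. Substituting back brings back I: I = -exp(-3*z)*sin(2*z)/3 - 2*exp(-3*z)*cos(2*z)/9 − (4/9)·I.
Solving for I: (1 + 4/9)·I equals the remaining terms, so I = (9/13)·(-exp(-3*z)*sin(2*z)/3 - 2*exp(-3*z)*cos(2*z)/9).

-3*exp(-3*z)*sin(2*z)/13 - 2*exp(-3*z)*cos(2*z)/13 + C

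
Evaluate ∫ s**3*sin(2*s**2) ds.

Let u = s², du = 2s ds; rewrite as (1/2)∫ u^1·sin(2u) du.
Now integrate by parts 1 time.

-s**2*cos(2*s**2)/4 + sin(2*s**2)/8 + C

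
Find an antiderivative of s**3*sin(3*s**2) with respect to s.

-s**2*cos(3*s**2)/6 + sin(3*s**2)/18 + C

Let u = s², du = 2s ds; rewrite as (1/2)∫ u^1·sin(3u) du.
Now integrate by parts 1 time.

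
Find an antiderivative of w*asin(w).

w**2*asin(w)/2 + w*sqrt(-w**2 + 1)/4 - asin(w)/4 + C

Use integration by parts with u = arcsin(w), dv = w dw.
Then du = 1/sqrt(-w**2 + 1) dw.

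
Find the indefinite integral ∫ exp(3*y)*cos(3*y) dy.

Let I denote the integral. Integrate by parts with u = cos(3*y), dv = exp(3*y) dy, so v = exp(3*y)/3: I = exp(3*y)*cos(3*y)/3 + ∫ exp(3*y)*sin(3*y) dy.
Apply parts again with u = sin(3*y), dv = exp(3*y) dy: ∫ exp(3*y)*sin(3*y) dy = exp(3*y)*sin(3*y)/3 − I. Substituting back brings back I: I = exp(3*y)*sin(3*y)/3 + exp(3*y)*cos(3*y)/3 − I.
Solving for I: (1 + 1)·I equals the remaining terms, so I = (1/2)·(exp(3*y)*sin(3*y)/3 + exp(3*y)*cos(3*y)/3).

exp(3*y)*sin(3*y)/6 + exp(3*y)*cos(3*y)/6 + C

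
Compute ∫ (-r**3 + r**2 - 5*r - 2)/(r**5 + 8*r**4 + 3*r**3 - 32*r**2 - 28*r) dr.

Factor the denominator: r*(r - 2)*(r + 1)*(r + 2)*(r + 7).
Partial-fraction decomposition: 85/(378*(r + 7)) - 1/(2*(r + 2)) + 5/(18*(r + 1)) - 2/(27*(r - 2)) + 1/(14*r).
Integrate each term: A/(r−a) contributes A·log|r−a|.

log(r)/14 - 2*log(r - 2)/27 + 5*log(r + 1)/18 - log(r + 2)/2 + 85*log(r + 7)/378 + C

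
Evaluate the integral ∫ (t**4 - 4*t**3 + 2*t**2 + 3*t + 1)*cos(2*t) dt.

t**4*sin(2*t)/2 - 2*t**3*sin(2*t) + t**3*cos(2*t) - t**2*sin(2*t)/2 - 3*t**2*cos(2*t) + 9*t*sin(2*t)/2 - t*cos(2*t)/2 + 3*sin(2*t)/4 + 9*cos(2*t)/4 + C

Use integration by parts with u = t**4 - 4*t**3 + 2*t**2 + 3*t + 1, dv = cos(2*t) dt, so v = sin(2*t)/2.
Apply parts 4 times (tabular method): alternate signs, differentiate u down to 0, integrate dv up.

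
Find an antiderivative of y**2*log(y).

y**3*log(y)/3 - y**3/9 + C

Use integration by parts with u = log(y), dv = y**2 dy.
Then du = 1/y dy and v = y**3/3.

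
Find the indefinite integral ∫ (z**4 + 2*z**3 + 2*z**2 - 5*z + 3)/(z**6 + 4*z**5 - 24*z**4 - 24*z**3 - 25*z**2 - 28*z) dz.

-3*log(z)/28 + 399*log(z - 4)/3740 + 3*log(z + 1)/20 - 617*log(z + 7)/7700 - 59*log(z**2 + 1)/1700 + 69*atan(z)/425 + C

Factor the denominator: z*(z - 4)*(z + 1)*(z + 7)*(z**2 + 1).
Partial-fraction decomposition: -(59*z - 138)/(850*(z**2 + 1)) - 617/(7700*(z + 7)) + 3/(20*(z + 1)) + 399/(3740*(z - 4)) - 3/(28*z).
Integrate each term; A/(z−a) gives A·log|z−a|; the (Bz+D)/(z²+p²) term gives a log and an atan.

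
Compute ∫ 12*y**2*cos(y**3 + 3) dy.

Let u = y**3 + 3, so du = (3*y**2) dy.
Rewriting, the integral becomes 4·∫ cos(u) du = 4·sin(u).
Substituting back, u = y**3 + 3.

4*sin(y**3 + 3) + C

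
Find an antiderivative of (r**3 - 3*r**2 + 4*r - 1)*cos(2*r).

r**3*sin(2*r)/2 - 3*r**2*sin(2*r)/2 + 3*r**2*cos(2*r)/4 + 5*r*sin(2*r)/4 - 3*r*cos(2*r)/2 + sin(2*r)/4 + 5*cos(2*r)/8 + C

Use integration by parts with u = r**3 - 3*r**2 + 4*r - 1, dv = cos(2*r) dr, so v = sin(2*r)/2.
Apply parts 3 times (tabular method): alternate signs, differentiate u down to 0, integrate dv up.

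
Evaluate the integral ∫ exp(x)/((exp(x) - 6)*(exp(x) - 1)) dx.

log(exp(x) - 6)/5 - log(exp(x) - 1)/5 + C

Let u = e^x, du = e^x dx.
The integral becomes ∫ du/((u-6)(u-1)); decompose into partial fractions.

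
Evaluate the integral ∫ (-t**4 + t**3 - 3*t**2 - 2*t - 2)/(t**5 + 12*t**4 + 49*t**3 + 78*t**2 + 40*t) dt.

Factor the denominator: t*(t + 1)*(t + 2)*(t + 4)*(t + 5).
Partial-fraction decomposition: -817/(60*(t + 5)) + 181/(12*(t + 4)) - 17/(6*(t + 2)) + 5/(12*(t + 1)) - 1/(20*t).
Integrate each term: A/(t−a) contributes A·log|t−a|.

-log(t)/20 + 5*log(t + 1)/12 - 17*log(t + 2)/6 + 181*log(t + 4)/12 - 817*log(t + 5)/60 + C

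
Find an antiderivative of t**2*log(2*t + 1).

Use integration by parts with u = log(2*t + 1), dv = t**2 dt.
Then du = 2/(2*t + 1) dt and v = t**3/3.

t**3*log(2*t + 1)/3 - t**3/9 + t**2/12 - t/12 + log(2*t + 1)/24 + C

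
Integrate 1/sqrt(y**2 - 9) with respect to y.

log(y + sqrt(y**2 - 9)) + C

Substitute y = 3·sec(θ), so dy = 3·sec(θ)*tan(θ) dθ and the radical becomes sqrt(y**2 - 9) = 3·tan(θ) by the Pythagorean identity.
Integrate the resulting trig expression in θ, then back-substitute sec(θ) = y/3, tan(θ) = sqrt(y**2 - 9)/3 (absorbing any constant into C).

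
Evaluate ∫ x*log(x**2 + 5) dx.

Let u = x**2 + 5, so du = (2*x) dx.
The integral becomes (1/2)·∫ log(u) du; integrate by parts with u′=log(u), dv′=du.

x**2*log(x**2 + 5)/2 - x**2/2 + 5*log(x**2 + 5)/2 + C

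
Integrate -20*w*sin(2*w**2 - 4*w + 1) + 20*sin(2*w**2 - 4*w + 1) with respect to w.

5*cos(2*w**2 - 4*w + 1) + C

Let u = 2*w**2 - 4*w + 1, so du = (4*w - 4) dw.
Rewriting, the integral becomes -5·∫ sin(u) du = -5·-cos(u).
Substituting back, u = 2*w**2 - 4*w + 1.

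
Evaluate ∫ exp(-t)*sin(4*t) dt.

-exp(-t)*sin(4*t)/17 - 4*exp(-t)*cos(4*t)/17 + C

Let I denote the integral. Integrate by parts with u = sin(4*t), dv = exp(-t) dt, so v = -exp(-t): I = -exp(-t)*sin(4*t) + 4·∫ exp(-t)*cos(4*t) dt.
Apply parts again with u = cos(4*t), dv = exp(-t) dt: ∫ exp(-t)*cos(4*t) dt = -exp(-t)*cos(4*t) − 4·I. Substituting back brings back I: I = -exp(-t)*sin(4*t) - 4*exp(-t)*cos(4*t) − 16·I.
Solving for I: (1 + 16)·I equals the remaining terms, so I = (1/17)·(-exp(-t)*sin(4*t) - 4*exp(-t)*cos(4*t)).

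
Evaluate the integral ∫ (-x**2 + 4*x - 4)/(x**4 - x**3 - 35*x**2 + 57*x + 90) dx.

Factor the denominator: (x - 5)*(x - 3)*(x + 1)*(x + 6).
Partial-fraction decomposition: 64/(495*(x + 6)) - 3/(40*(x + 1)) + 1/(72*(x - 3)) - 3/(44*(x - 5)).
Integrate each term: A/(x−a) contributes A·log|x−a|.

-3*log(x - 5)/44 + log(x - 3)/72 - 3*log(x + 1)/40 + 64*log(x + 6)/495 + C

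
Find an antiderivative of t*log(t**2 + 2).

t**2*log(t**2 + 2)/2 - t**2/2 + log(t**2 + 2) + C

Let u = t**2 + 2, so du = (2*t) dt.
The integral becomes (1/2)·∫ log(u) du; integrate by parts with u′=log(u), dv′=du.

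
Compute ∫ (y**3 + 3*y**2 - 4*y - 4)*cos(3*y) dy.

y**3*sin(3*y)/3 + y**2*sin(3*y) + y**2*cos(3*y)/3 - 14*y*sin(3*y)/9 + 2*y*cos(3*y)/3 - 14*sin(3*y)/9 - 14*cos(3*y)/27 + C

Use integration by parts with u = y**3 + 3*y**2 - 4*y - 4, dv = cos(3*y) dy, so v = sin(3*y)/3.
Apply parts 3 times (tabular method): alternate signs, differentiate u down to 0, integrate dv up.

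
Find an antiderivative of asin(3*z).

z*asin(3*z) + sqrt(-9*z**2 + 1)/3 + C

Use integration by parts with u = arcsin(3*z), dv = dz.
Then du = 3/sqrt(-9*z**2 + 1) dz.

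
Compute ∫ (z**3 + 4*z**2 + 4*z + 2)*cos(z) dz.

Use integration by parts with u = z**3 + 4*z**2 + 4*z + 2, dv = cos(z) dz, so v = sin(z).
Apply parts 3 times (tabular method): alternate signs, differentiate u down to 0, integrate dv up.

z**3*sin(z) + 4*z**2*sin(z) + 3*z**2*cos(z) - 2*z*sin(z) + 8*z*cos(z) - 6*sin(z) - 2*cos(z) + C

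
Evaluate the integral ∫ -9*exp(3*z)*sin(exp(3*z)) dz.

Let u = exp(3*z), so du = (3*exp(3*z)) dz.
Rewriting, the integral becomes -3·∫ sin(u) du = -3·-cos(u).
Substituting back, u = exp(3*z).

3*cos(exp(3*z)) + C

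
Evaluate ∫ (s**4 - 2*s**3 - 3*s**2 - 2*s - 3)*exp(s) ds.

(s**4 - 6*s**3 + 15*s**2 - 32*s + 29)*exp(s) + C

Use integration by parts with u = s**4 - 2*s**3 - 3*s**2 - 2*s - 3, dv = exp(s) ds, so v = exp(s).
Apply parts 4 times (tabular method): alternate signs, differentiate u down to 0, integrate dv up.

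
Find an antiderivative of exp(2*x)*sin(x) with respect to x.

2*exp(2*x)*sin(x)/5 - exp(2*x)*cos(x)/5 + C

Let I denote the integral. Integrate by parts with u = sin(x), dv = exp(2*x) dx, so v = exp(2*x)/2: I = exp(2*x)*sin(x)/2 − (1/2)·∫ exp(2*x)*cos(x) dx.
Apply parts again with u = cos(x), dv = exp(2*x) dx: ∫ exp(2*x)*cos(x) dx = exp(2*x)*cos(x)/2 + (1/2)·I. Substituting back brings back I: I = exp(2*x)*sin(x)/2 - exp(2*x)*cos(x)/4 − (1/4)·I.
Solving for I: (1 + 1/4)·I equals the remaining terms, so I = (4/5)·(exp(2*x)*sin(x)/2 - exp(2*x)*cos(x)/4).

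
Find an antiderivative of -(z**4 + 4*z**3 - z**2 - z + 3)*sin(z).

z**4*cos(z) - 4*z**3*sin(z) + 4*z**3*cos(z) - 12*z**2*sin(z) - 13*z**2*cos(z) + 26*z*sin(z) - 25*z*cos(z) + 25*sin(z) + 29*cos(z) + C

Use integration by parts with u = z**4 + 4*z**3 - z**2 - z + 3, dv = -sin(z) dz, so v = cos(z).
Apply parts 4 times (tabular method): alternate signs, differentiate u down to 0, integrate dv up.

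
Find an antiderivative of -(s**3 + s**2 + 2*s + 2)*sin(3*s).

s**3*cos(3*s)/3 - s**2*sin(3*s)/3 + s**2*cos(3*s)/3 - 2*s*sin(3*s)/9 + 4*s*cos(3*s)/9 - 4*sin(3*s)/27 + 16*cos(3*s)/27 + C

Use integration by parts with u = s**3 + s**2 + 2*s + 2, dv = -sin(3*s) ds, so v = cos(3*s)/3.
Apply parts 3 times (tabular method): alternate signs, differentiate u down to 0, integrate dv up.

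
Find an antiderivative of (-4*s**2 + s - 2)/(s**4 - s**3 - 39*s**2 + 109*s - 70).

Factor the denominator: (s - 5)*(s - 2)*(s - 1)*(s + 7).
Partial-fraction decomposition: 205/(864*(s + 7)) - 5/(32*(s - 1)) + 16/(27*(s - 2)) - 97/(144*(s - 5)).
Integrate each term: A/(s−a) contributes A·log|s−a|.

-97*log(s - 5)/144 + 16*log(s - 2)/27 - 5*log(s - 1)/32 + 205*log(s + 7)/864 + C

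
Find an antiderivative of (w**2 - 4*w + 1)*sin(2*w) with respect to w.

-w**2*cos(2*w)/2 + w*sin(2*w)/2 + 2*w*cos(2*w) - sin(2*w) - cos(2*w)/4 + C

Use integration by parts with u = w**2 - 4*w + 1, dv = sin(2*w) dw, so v = -cos(2*w)/2.
Apply parts 2 times (tabular method): alternate signs, differentiate u down to 0, integrate dv up.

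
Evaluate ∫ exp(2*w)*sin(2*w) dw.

exp(2*w)*sin(2*w)/4 - exp(2*w)*cos(2*w)/4 + C

Let I denote the integral. Integrate by parts with u = sin(2*w), dv = exp(2*w) dw, so v = exp(2*w)/2: I = exp(2*w)*sin(2*w)/2 − ∫ exp(2*w)*cos(2*w) dw.
Apply parts again with u = cos(2*w), dv = exp(2*w) dw: ∫ exp(2*w)*cos(2*w) dw = exp(2*w)*cos(2*w)/2 + I. Substituting back brings back I: I = exp(2*w)*sin(2*w)/2 - exp(2*w)*cos(2*w)/2 − I.
Solving for I: (1 + 1)·I equals the remaining terms, so I = (1/2)·(exp(2*w)*sin(2*w)/2 - exp(2*w)*cos(2*w)/2).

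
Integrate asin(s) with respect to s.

Use integration by parts with u = arcsin(s), dv = ds.
Then du = 1/sqrt(-s**2 + 1) ds.

s*asin(s) + sqrt(-s**2 + 1) + C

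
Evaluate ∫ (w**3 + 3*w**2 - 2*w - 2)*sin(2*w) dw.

-w**3*cos(2*w)/2 + 3*w**2*sin(2*w)/4 - 3*w**2*cos(2*w)/2 + 3*w*sin(2*w)/2 + 7*w*cos(2*w)/4 - 7*sin(2*w)/8 + 7*cos(2*w)/4 + C

Use integration by parts with u = w**3 + 3*w**2 - 2*w - 2, dv = sin(2*w) dw, so v = -cos(2*w)/2.
Apply parts 3 times (tabular method): alternate signs, differentiate u down to 0, integrate dv up.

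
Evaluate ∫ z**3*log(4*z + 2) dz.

z**4*log(4*z + 2)/4 - z**4/16 + z**3/24 - z**2/32 + z/32 - log(2*z + 1)/64 + C

Use integration by parts with u = log(4*z + 2), dv = z**3 dz.
Then du = 4/(4*z + 2) dz and v = z**4/4.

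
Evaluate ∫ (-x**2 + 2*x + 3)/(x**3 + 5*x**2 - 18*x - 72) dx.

-log(x - 4)/14 + 4*log(x + 3)/7 - 3*log(x + 6)/2 + C

Factor the denominator: (x - 4)*(x + 3)*(x + 6).
Partial-fraction decomposition: -3/(2*(x + 6)) + 4/(7*(x + 3)) - 1/(14*(x - 4)).
Integrate each term: A/(x−a) contributes A·log|x−a|.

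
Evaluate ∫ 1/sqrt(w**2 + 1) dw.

Substitute w = tan(θ), so dw = sec(θ)^2 dθ and the radical becomes sqrt(w**2 + 1) = sec(θ) by the Pythagorean identity.
Integrate the resulting trig expression in θ, then back-substitute tan(θ) = w, sec(θ) = sqrt(w**2 + 1) (absorbing any constant into C).

log(w + sqrt(w**2 + 1)) + C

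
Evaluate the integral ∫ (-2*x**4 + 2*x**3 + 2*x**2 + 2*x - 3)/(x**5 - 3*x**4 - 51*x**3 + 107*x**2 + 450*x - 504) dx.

Factor the denominator: (x - 7)*(x - 4)*(x - 1)*(x + 3)*(x + 6).
Partial-fraction decomposition: -989/(910*(x + 6)) + 69/(280*(x + 3)) + 1/(504*(x - 1)) + 347/(630*(x - 4)) - 4007/(2340*(x - 7)).
Integrate each term: A/(x−a) contributes A·log|x−a|.

-4007*log(x - 7)/2340 + 347*log(x - 4)/630 + log(x - 1)/504 + 69*log(x + 3)/280 - 989*log(x + 6)/910 + C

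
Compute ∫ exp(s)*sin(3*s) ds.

Let I denote the integral. Integrate by parts with u = sin(3*s), dv = exp(s) ds, so v = exp(s): I = exp(s)*sin(3*s) − 3·∫ exp(s)*cos(3*s) ds.
Apply parts again with u = cos(3*s), dv = exp(s) ds: ∫ exp(s)*cos(3*s) ds = exp(s)*cos(3*s) + 3·I. Substituting back brings back I: I = exp(s)*sin(3*s) - 3*exp(s)*cos(3*s) − 9·I.
Solving for I: (1 + 9)·I equals the remaining terms, so I = (1/10)·(exp(s)*sin(3*s) - 3*exp(s)*cos(3*s)).

exp(s)*sin(3*s)/10 - 3*exp(s)*cos(3*s)/10 + C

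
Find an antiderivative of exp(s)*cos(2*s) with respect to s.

2*exp(s)*sin(2*s)/5 + exp(s)*cos(2*s)/5 + C

Let I denote the integral. Integrate by parts with u = cos(2*s), dv = exp(s) ds, so v = exp(s): I = exp(s)*cos(2*s) + 2·∫ exp(s)*sin(2*s) ds.
Apply parts again with u = sin(2*s), dv = exp(s) ds: ∫ exp(s)*sin(2*s) ds = exp(s)*sin(2*s) − 2·I. Substituting back brings back I: I = 2*exp(s)*sin(2*s) + exp(s)*cos(2*s) − 4·I.
Solving for I: (1 + 4)·I equals the remaining terms, so I = (1/5)·(2*exp(s)*sin(2*s) + exp(s)*cos(2*s)).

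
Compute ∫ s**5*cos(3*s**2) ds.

s**4*sin(3*s**2)/6 + s**2*cos(3*s**2)/9 - sin(3*s**2)/27 + C

Let u = s², du = 2s ds; rewrite as (1/2)∫ u^2·cos(3u) du.
Now integrate by parts 2 times.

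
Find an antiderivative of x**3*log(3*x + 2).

x**4*log(3*x + 2)/4 - x**4/16 + x**3/18 - x**2/18 + 2*x/27 - 4*log(3*x + 2)/81 + C

Use integration by parts with u = log(3*x + 2), dv = x**3 dx.
Then du = 3/(3*x + 2) dx and v = x**4/4.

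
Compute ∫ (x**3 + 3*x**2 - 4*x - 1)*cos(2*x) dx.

Use integration by parts with u = x**3 + 3*x**2 - 4*x - 1, dv = cos(2*x) dx, so v = sin(2*x)/2.
Apply parts 3 times (tabular method): alternate signs, differentiate u down to 0, integrate dv up.

x**3*sin(2*x)/2 + 3*x**2*sin(2*x)/2 + 3*x**2*cos(2*x)/4 - 11*x*sin(2*x)/4 + 3*x*cos(2*x)/2 - 5*sin(2*x)/4 - 11*cos(2*x)/8 + C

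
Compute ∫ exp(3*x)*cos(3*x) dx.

exp(3*x)*sin(3*x)/6 + exp(3*x)*cos(3*x)/6 + C

Let I denote the integral. Integrate by parts with u = cos(3*x), dv = exp(3*x) dx, so v = exp(3*x)/3: I = exp(3*x)*cos(3*x)/3 + ∫ exp(3*x)*sin(3*x) dx.
Apply parts again with u = sin(3*x), dv = exp(3*x) dx: ∫ exp(3*x)*sin(3*x) dx = exp(3*x)*sin(3*x)/3 − I. Substituting back brings back I: I = exp(3*x)*sin(3*x)/3 + exp(3*x)*cos(3*x)/3 − I.
Solving for I: (1 + 1)·I equals the remaining terms, so I = (1/2)·(exp(3*x)*sin(3*x)/3 + exp(3*x)*cos(3*x)/3).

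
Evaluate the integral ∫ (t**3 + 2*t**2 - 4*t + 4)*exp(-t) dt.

(-t**3 - 5*t**2 - 6*t - 10)*exp(-t) + C

Use integration by parts with u = t**3 + 2*t**2 - 4*t + 4, dv = exp(-t) dt, so v = -exp(-t).
Apply parts 3 times (tabular method): alternate signs, differentiate u down to 0, integrate dv up.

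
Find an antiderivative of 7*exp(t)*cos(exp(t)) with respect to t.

7*sin(exp(t)) + C

Let u = exp(t), so du = (exp(t)) dt.
Rewriting, the integral becomes 7·∫ cos(u) du = 7·sin(u).
Substituting back, u = exp(t).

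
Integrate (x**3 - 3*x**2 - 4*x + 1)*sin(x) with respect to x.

Use integration by parts with u = x**3 - 3*x**2 - 4*x + 1, dv = sin(x) dx, so v = -cos(x).
Apply parts 3 times (tabular method): alternate signs, differentiate u down to 0, integrate dv up.

-x**3*cos(x) + 3*x**2*sin(x) + 3*x**2*cos(x) - 6*x*sin(x) + 10*x*cos(x) - 10*sin(x) - 7*cos(x) + C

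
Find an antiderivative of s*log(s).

s**2*log(s)/2 - s**2/4 + C

Use integration by parts with u = log(s), dv = s ds.
Then du = 1/s ds and v = s**2/2.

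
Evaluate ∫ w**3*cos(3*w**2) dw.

w**2*sin(3*w**2)/6 + cos(3*w**2)/18 + C

Let u = w², du = 2w dw; rewrite as (1/2)∫ u^1·cos(3u) du.
Now integrate by parts 1 time.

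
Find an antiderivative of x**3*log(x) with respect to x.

Use integration by parts with u = log(x), dv = x**3 dx.
Then du = 1/x dx and v = x**4/4.

x**4*log(x)/4 - x**4/16 + C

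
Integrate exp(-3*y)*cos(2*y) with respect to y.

2*exp(-3*y)*sin(2*y)/13 - 3*exp(-3*y)*cos(2*y)/13 + C

Let I denote the integral. Integrate by parts with u = cos(2*y), dv = exp(-3*y) dy, so v = -exp(-3*y)/3: I = -exp(-3*y)*cos(2*y)/3 − (2/3)·∫ exp(-3*y)*sin(2*y) dy.
Apply parts again with u = sin(2*y), dv = exp(-3*y) dy: ∫ exp(-3*y)*sin(2*y) dy = -exp(-3*y)*sin(2*y)/3 + (2/3)·I. Substituting back brings back I: I = 2*exp(-3*y)*sin(2*y)/9 - exp(-3*y)*cos(2*y)/3 − (4/9)·I.
Solving for I: (1 + 4/9)·I equals the remaining terms, so I = (9/13)·(2*exp(-3*y)*sin(2*y)/9 - exp(-3*y)*cos(2*y)/3).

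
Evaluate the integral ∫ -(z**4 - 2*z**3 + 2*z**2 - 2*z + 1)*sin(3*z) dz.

z**4*cos(3*z)/3 - 4*z**3*sin(3*z)/9 - 2*z**3*cos(3*z)/3 + 2*z**2*sin(3*z)/3 + 2*z**2*cos(3*z)/9 - 4*z*sin(3*z)/27 - 2*z*cos(3*z)/9 + 2*sin(3*z)/27 + 23*cos(3*z)/81 + C

Use integration by parts with u = z**4 - 2*z**3 + 2*z**2 - 2*z + 1, dv = -sin(3*z) dz, so v = cos(3*z)/3.
Apply parts 4 times (tabular method): alternate signs, differentiate u down to 0, integrate dv up.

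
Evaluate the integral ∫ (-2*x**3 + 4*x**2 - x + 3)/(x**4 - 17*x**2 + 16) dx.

Factor the denominator: (x - 4)*(x - 1)*(x + 1)*(x + 4).
Partial-fraction decomposition: -199/(120*(x + 4)) + 1/(3*(x + 1)) - 2/(15*(x - 1)) - 13/(24*(x - 4)).
Integrate each term: A/(x−a) contributes A·log|x−a|.

-13*log(x - 4)/24 - 2*log(x - 1)/15 + log(x + 1)/3 - 199*log(x + 4)/120 + C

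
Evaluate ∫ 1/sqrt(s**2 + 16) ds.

Substitute s = 4·tan(θ), so ds = 4·sec(θ)^2 dθ and the radical becomes sqrt(s**2 + 16) = 4·sec(θ) by the Pythagorean identity.
Integrate the resulting trig expression in θ, then back-substitute tan(θ) = s/4, sec(θ) = sqrt(s**2 + 16)/4 (absorbing any constant into C).

log(s + sqrt(s**2 + 16)) + C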